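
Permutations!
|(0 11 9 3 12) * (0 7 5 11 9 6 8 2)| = |(0 9 3 12 7 5 11 6 8 2)| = 10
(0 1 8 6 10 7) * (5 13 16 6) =(0 1 8 5 13 16 6 10 7) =[1, 8, 2, 3, 4, 13, 10, 0, 5, 9, 7, 11, 12, 16, 14, 15, 6]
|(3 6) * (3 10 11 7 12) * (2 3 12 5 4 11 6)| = 4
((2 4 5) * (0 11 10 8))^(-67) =(0 11 10 8)(2 5 4)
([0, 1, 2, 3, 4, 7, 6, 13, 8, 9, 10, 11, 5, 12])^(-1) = (5 12 13 7)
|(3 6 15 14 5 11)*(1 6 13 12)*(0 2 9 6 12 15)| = |(0 2 9 6)(1 12)(3 13 15 14 5 11)| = 12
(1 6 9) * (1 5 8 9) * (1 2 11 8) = (1 6 2 11 8 9 5) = [0, 6, 11, 3, 4, 1, 2, 7, 9, 5, 10, 8]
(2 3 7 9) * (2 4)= (2 3 7 9 4)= [0, 1, 3, 7, 2, 5, 6, 9, 8, 4]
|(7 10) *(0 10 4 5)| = |(0 10 7 4 5)| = 5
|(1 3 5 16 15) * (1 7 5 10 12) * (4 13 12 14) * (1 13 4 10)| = 4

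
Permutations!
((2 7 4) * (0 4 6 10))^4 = (0 6 2)(4 10 7) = ((0 4 2 7 6 10))^4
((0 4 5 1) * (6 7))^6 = (7)(0 5)(1 4)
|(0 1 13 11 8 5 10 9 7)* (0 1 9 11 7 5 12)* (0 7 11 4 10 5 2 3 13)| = 10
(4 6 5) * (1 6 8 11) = (1 6 5 4 8 11) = [0, 6, 2, 3, 8, 4, 5, 7, 11, 9, 10, 1]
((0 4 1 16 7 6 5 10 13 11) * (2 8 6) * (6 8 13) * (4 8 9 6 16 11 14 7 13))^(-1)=((0 8 9 6 5 10 16 13 14 7 2 4 1 11))^(-1)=(0 11 1 4 2 7 14 13 16 10 5 6 9 8)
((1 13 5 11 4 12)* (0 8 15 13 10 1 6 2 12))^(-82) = (0 15 5 4 8 13 11)(2 6 12)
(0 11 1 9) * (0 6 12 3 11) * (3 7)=(1 9 6 12 7 3 11)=[0, 9, 2, 11, 4, 5, 12, 3, 8, 6, 10, 1, 7]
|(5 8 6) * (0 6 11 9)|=|(0 6 5 8 11 9)|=6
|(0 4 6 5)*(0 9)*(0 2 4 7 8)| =|(0 7 8)(2 4 6 5 9)| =15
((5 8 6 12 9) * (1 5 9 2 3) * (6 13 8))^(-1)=((1 5 6 12 2 3)(8 13))^(-1)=(1 3 2 12 6 5)(8 13)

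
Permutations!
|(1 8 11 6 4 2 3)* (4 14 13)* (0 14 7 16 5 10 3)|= 45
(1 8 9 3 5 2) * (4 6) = [0, 8, 1, 5, 6, 2, 4, 7, 9, 3] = (1 8 9 3 5 2)(4 6)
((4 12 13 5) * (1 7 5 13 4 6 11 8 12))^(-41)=((13)(1 7 5 6 11 8 12 4))^(-41)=(13)(1 4 12 8 11 6 5 7)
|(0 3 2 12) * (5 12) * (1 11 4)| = 15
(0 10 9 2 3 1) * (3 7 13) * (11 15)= (0 10 9 2 7 13 3 1)(11 15)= [10, 0, 7, 1, 4, 5, 6, 13, 8, 2, 9, 15, 12, 3, 14, 11]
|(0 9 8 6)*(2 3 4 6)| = 7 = |(0 9 8 2 3 4 6)|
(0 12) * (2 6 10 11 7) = (0 12)(2 6 10 11 7) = [12, 1, 6, 3, 4, 5, 10, 2, 8, 9, 11, 7, 0]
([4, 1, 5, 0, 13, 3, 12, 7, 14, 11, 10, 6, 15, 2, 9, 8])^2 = [13, 1, 3, 4, 2, 0, 15, 7, 9, 6, 10, 12, 8, 5, 11, 14]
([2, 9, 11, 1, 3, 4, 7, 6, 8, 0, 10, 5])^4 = [4, 11, 3, 2, 0, 9, 6, 7, 8, 5, 10, 1]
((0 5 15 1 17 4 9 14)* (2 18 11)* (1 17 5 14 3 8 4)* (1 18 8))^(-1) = ((0 14)(1 5 15 17 18 11 2 8 4 9 3))^(-1) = (0 14)(1 3 9 4 8 2 11 18 17 15 5)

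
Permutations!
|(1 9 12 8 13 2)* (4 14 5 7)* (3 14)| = |(1 9 12 8 13 2)(3 14 5 7 4)| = 30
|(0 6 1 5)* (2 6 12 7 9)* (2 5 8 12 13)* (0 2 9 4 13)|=|(1 8 12 7 4 13 9 5 2 6)|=10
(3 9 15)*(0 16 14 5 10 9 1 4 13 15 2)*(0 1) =(0 16 14 5 10 9 2 1 4 13 15 3) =[16, 4, 1, 0, 13, 10, 6, 7, 8, 2, 9, 11, 12, 15, 5, 3, 14]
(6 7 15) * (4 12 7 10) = (4 12 7 15 6 10) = [0, 1, 2, 3, 12, 5, 10, 15, 8, 9, 4, 11, 7, 13, 14, 6]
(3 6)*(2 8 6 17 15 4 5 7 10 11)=(2 8 6 3 17 15 4 5 7 10 11)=[0, 1, 8, 17, 5, 7, 3, 10, 6, 9, 11, 2, 12, 13, 14, 4, 16, 15]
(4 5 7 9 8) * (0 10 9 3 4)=(0 10 9 8)(3 4 5 7)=[10, 1, 2, 4, 5, 7, 6, 3, 0, 8, 9]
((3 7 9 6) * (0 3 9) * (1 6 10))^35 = (0 7 3)(1 10 9 6)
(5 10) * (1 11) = [0, 11, 2, 3, 4, 10, 6, 7, 8, 9, 5, 1] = (1 11)(5 10)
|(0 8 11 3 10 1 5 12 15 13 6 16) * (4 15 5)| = 22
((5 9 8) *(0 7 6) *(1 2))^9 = (9)(1 2)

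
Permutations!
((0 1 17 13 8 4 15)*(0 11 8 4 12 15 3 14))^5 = (0 3 13 1 14 4 17)(8 12 15 11)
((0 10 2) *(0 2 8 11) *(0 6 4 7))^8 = ((0 10 8 11 6 4 7))^8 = (0 10 8 11 6 4 7)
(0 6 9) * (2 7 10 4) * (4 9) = [6, 1, 7, 3, 2, 5, 4, 10, 8, 0, 9] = (0 6 4 2 7 10 9)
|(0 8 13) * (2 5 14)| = 3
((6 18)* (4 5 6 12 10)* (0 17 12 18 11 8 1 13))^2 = (18)(0 12 4 6 8 13 17 10 5 11 1)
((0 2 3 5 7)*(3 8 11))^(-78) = (0 7 5 3 11 8 2)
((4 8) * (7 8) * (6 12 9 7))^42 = (12)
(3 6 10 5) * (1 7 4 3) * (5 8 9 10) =(1 7 4 3 6 5)(8 9 10) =[0, 7, 2, 6, 3, 1, 5, 4, 9, 10, 8]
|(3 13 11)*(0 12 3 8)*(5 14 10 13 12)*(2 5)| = |(0 2 5 14 10 13 11 8)(3 12)| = 8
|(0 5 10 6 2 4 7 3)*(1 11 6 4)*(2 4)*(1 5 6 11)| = 15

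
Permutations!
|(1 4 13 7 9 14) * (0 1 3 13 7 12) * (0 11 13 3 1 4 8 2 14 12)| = |(0 4 7 9 12 11 13)(1 8 2 14)| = 28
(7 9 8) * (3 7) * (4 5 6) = (3 7 9 8)(4 5 6) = [0, 1, 2, 7, 5, 6, 4, 9, 3, 8]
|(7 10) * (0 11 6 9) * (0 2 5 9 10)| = 15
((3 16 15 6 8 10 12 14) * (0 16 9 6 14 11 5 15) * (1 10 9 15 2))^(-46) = (16)(1 12 5)(2 10 11)(3 14 15)(6 9 8)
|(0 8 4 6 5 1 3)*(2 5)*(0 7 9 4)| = |(0 8)(1 3 7 9 4 6 2 5)| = 8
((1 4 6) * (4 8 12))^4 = ((1 8 12 4 6))^4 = (1 6 4 12 8)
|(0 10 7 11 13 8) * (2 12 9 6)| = 12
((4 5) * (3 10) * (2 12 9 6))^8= ((2 12 9 6)(3 10)(4 5))^8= (12)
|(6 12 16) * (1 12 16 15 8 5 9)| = 6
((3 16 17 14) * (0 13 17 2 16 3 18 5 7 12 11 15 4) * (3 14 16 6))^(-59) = (0 13 17 16 2 6 3 14 18 5 7 12 11 15 4)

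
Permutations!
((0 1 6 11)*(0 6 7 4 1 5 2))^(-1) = ((0 5 2)(1 7 4)(6 11))^(-1) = (0 2 5)(1 4 7)(6 11)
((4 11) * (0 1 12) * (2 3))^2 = (0 12 1)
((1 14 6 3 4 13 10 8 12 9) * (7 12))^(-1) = ((1 14 6 3 4 13 10 8 7 12 9))^(-1) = (1 9 12 7 8 10 13 4 3 6 14)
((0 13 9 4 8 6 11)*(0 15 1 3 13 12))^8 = ((0 12)(1 3 13 9 4 8 6 11 15))^8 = (1 15 11 6 8 4 9 13 3)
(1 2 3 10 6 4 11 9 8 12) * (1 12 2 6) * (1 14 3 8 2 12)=(1 6 4 11 9 2 8 12)(3 10 14)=[0, 6, 8, 10, 11, 5, 4, 7, 12, 2, 14, 9, 1, 13, 3]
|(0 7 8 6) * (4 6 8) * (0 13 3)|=|(0 7 4 6 13 3)|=6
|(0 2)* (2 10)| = 3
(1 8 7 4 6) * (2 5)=(1 8 7 4 6)(2 5)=[0, 8, 5, 3, 6, 2, 1, 4, 7]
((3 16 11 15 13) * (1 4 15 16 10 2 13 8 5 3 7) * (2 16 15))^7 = ((1 4 2 13 7)(3 10 16 11 15 8 5))^7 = (16)(1 2 7 4 13)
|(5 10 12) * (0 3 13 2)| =12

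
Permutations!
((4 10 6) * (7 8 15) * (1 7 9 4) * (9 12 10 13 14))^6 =(1 6 10 12 15 8 7)(4 14)(9 13)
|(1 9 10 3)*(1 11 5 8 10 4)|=|(1 9 4)(3 11 5 8 10)|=15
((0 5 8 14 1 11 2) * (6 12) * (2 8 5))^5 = ((0 2)(1 11 8 14)(6 12))^5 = (0 2)(1 11 8 14)(6 12)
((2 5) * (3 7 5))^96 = (7)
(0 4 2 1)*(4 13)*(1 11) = [13, 0, 11, 3, 2, 5, 6, 7, 8, 9, 10, 1, 12, 4] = (0 13 4 2 11 1)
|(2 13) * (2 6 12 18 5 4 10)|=|(2 13 6 12 18 5 4 10)|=8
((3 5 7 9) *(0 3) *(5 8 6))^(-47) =(0 8 5 9 3 6 7)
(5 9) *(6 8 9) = [0, 1, 2, 3, 4, 6, 8, 7, 9, 5] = (5 6 8 9)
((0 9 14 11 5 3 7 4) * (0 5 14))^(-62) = ((0 9)(3 7 4 5)(11 14))^(-62) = (14)(3 4)(5 7)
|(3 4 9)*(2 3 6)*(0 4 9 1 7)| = 4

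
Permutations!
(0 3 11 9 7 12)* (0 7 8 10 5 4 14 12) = (0 3 11 9 8 10 5 4 14 12 7) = [3, 1, 2, 11, 14, 4, 6, 0, 10, 8, 5, 9, 7, 13, 12]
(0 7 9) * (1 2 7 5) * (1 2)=(0 5 2 7 9)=[5, 1, 7, 3, 4, 2, 6, 9, 8, 0]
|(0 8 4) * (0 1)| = |(0 8 4 1)| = 4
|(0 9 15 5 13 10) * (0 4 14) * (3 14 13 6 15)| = 12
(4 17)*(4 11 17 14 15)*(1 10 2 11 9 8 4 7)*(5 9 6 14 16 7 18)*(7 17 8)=(1 10 2 11 8 4 16 17 6 14 15 18 5 9 7)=[0, 10, 11, 3, 16, 9, 14, 1, 4, 7, 2, 8, 12, 13, 15, 18, 17, 6, 5]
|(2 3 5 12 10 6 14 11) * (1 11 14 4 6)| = |(14)(1 11 2 3 5 12 10)(4 6)| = 14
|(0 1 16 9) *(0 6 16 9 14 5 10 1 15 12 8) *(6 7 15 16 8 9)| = 8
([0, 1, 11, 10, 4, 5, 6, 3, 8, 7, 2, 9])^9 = (2 7)(3 11)(9 10)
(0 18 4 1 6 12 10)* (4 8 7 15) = (0 18 8 7 15 4 1 6 12 10) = [18, 6, 2, 3, 1, 5, 12, 15, 7, 9, 0, 11, 10, 13, 14, 4, 16, 17, 8]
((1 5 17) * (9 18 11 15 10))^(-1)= (1 17 5)(9 10 15 11 18)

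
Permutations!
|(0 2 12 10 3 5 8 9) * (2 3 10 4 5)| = |(0 3 2 12 4 5 8 9)| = 8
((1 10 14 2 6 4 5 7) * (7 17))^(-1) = ((1 10 14 2 6 4 5 17 7))^(-1) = (1 7 17 5 4 6 2 14 10)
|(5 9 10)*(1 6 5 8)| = |(1 6 5 9 10 8)| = 6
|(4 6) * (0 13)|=|(0 13)(4 6)|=2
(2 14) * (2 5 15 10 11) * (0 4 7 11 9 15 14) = [4, 1, 0, 3, 7, 14, 6, 11, 8, 15, 9, 2, 12, 13, 5, 10] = (0 4 7 11 2)(5 14)(9 15 10)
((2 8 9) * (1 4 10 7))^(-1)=(1 7 10 4)(2 9 8)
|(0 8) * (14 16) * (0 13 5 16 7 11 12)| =|(0 8 13 5 16 14 7 11 12)| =9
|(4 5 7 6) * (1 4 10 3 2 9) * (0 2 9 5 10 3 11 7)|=|(0 2 5)(1 4 10 11 7 6 3 9)|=24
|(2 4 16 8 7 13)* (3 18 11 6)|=|(2 4 16 8 7 13)(3 18 11 6)|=12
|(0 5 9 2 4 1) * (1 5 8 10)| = |(0 8 10 1)(2 4 5 9)| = 4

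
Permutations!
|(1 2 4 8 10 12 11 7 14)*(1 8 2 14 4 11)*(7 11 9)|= 20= |(1 14 8 10 12)(2 9 7 4)|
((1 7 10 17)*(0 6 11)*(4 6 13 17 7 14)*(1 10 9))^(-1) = ((0 13 17 10 7 9 1 14 4 6 11))^(-1) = (0 11 6 4 14 1 9 7 10 17 13)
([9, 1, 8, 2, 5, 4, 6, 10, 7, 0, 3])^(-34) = (2 8 7 10 3)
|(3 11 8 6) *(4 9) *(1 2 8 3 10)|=10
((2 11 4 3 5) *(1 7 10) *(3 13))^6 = (13)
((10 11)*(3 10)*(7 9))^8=(3 11 10)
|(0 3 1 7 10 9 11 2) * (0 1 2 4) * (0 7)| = |(0 3 2 1)(4 7 10 9 11)| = 20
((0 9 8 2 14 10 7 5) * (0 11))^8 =(0 11 5 7 10 14 2 8 9)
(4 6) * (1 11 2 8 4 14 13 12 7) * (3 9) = (1 11 2 8 4 6 14 13 12 7)(3 9) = [0, 11, 8, 9, 6, 5, 14, 1, 4, 3, 10, 2, 7, 12, 13]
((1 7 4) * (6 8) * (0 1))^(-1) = (0 4 7 1)(6 8)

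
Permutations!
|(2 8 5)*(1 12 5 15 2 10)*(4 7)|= |(1 12 5 10)(2 8 15)(4 7)|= 12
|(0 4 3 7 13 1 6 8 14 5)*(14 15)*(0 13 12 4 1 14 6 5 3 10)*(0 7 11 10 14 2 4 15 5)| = 26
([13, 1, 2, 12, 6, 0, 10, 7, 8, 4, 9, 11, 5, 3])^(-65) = (13)(4 9 10 6)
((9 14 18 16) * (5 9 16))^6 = ((5 9 14 18))^6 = (5 14)(9 18)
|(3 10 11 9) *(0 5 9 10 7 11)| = 7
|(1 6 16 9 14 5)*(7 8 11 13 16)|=|(1 6 7 8 11 13 16 9 14 5)|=10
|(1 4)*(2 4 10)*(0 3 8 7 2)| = 8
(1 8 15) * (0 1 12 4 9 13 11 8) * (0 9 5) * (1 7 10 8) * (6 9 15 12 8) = [7, 15, 2, 3, 5, 0, 9, 10, 12, 13, 6, 1, 4, 11, 14, 8] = (0 7 10 6 9 13 11 1 15 8 12 4 5)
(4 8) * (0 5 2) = (0 5 2)(4 8) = [5, 1, 0, 3, 8, 2, 6, 7, 4]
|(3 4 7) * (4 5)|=4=|(3 5 4 7)|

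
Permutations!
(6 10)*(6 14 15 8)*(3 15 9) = [0, 1, 2, 15, 4, 5, 10, 7, 6, 3, 14, 11, 12, 13, 9, 8] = (3 15 8 6 10 14 9)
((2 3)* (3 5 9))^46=((2 5 9 3))^46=(2 9)(3 5)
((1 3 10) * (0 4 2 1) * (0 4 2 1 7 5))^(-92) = (10)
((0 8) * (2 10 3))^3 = (10)(0 8)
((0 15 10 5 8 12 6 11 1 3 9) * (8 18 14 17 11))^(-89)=((0 15 10 5 18 14 17 11 1 3 9)(6 8 12))^(-89)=(0 9 3 1 11 17 14 18 5 10 15)(6 8 12)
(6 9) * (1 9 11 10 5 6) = (1 9)(5 6 11 10) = [0, 9, 2, 3, 4, 6, 11, 7, 8, 1, 5, 10]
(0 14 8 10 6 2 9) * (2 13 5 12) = (0 14 8 10 6 13 5 12 2 9) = [14, 1, 9, 3, 4, 12, 13, 7, 10, 0, 6, 11, 2, 5, 8]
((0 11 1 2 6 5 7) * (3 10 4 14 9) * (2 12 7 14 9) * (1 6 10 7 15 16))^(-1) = ((0 11 6 5 14 2 10 4 9 3 7)(1 12 15 16))^(-1) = (0 7 3 9 4 10 2 14 5 6 11)(1 16 15 12)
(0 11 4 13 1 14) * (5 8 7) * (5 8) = (0 11 4 13 1 14)(7 8) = [11, 14, 2, 3, 13, 5, 6, 8, 7, 9, 10, 4, 12, 1, 0]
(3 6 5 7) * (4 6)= (3 4 6 5 7)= [0, 1, 2, 4, 6, 7, 5, 3]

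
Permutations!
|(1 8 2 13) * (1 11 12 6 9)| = 8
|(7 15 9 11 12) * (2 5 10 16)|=20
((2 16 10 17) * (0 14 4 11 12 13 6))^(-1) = ((0 14 4 11 12 13 6)(2 16 10 17))^(-1) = (0 6 13 12 11 4 14)(2 17 10 16)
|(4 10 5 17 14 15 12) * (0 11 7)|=|(0 11 7)(4 10 5 17 14 15 12)|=21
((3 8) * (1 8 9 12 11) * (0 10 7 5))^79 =((0 10 7 5)(1 8 3 9 12 11))^79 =(0 5 7 10)(1 8 3 9 12 11)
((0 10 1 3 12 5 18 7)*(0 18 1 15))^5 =((0 10 15)(1 3 12 5)(7 18))^5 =(0 15 10)(1 3 12 5)(7 18)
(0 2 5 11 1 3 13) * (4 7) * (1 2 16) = (0 16 1 3 13)(2 5 11)(4 7) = [16, 3, 5, 13, 7, 11, 6, 4, 8, 9, 10, 2, 12, 0, 14, 15, 1]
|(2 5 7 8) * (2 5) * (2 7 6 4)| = 6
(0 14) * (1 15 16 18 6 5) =(0 14)(1 15 16 18 6 5) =[14, 15, 2, 3, 4, 1, 5, 7, 8, 9, 10, 11, 12, 13, 0, 16, 18, 17, 6]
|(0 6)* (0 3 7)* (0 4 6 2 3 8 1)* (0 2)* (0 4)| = 8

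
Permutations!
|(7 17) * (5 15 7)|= |(5 15 7 17)|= 4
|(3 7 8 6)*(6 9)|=5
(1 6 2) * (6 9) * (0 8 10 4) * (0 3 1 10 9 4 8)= [0, 4, 10, 1, 3, 5, 2, 7, 9, 6, 8]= (1 4 3)(2 10 8 9 6)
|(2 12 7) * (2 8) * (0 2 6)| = 6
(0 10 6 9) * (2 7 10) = (0 2 7 10 6 9) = [2, 1, 7, 3, 4, 5, 9, 10, 8, 0, 6]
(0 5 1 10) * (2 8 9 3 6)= [5, 10, 8, 6, 4, 1, 2, 7, 9, 3, 0]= (0 5 1 10)(2 8 9 3 6)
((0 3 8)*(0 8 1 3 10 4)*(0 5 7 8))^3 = (0 5)(1 3)(4 8)(7 10)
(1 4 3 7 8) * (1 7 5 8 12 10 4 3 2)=(1 3 5 8 7 12 10 4 2)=[0, 3, 1, 5, 2, 8, 6, 12, 7, 9, 4, 11, 10]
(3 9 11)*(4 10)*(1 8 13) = (1 8 13)(3 9 11)(4 10) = [0, 8, 2, 9, 10, 5, 6, 7, 13, 11, 4, 3, 12, 1]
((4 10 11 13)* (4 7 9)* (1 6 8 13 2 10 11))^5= ((1 6 8 13 7 9 4 11 2 10))^5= (1 9)(2 13)(4 6)(7 10)(8 11)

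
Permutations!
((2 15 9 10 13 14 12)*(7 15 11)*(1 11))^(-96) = (1 9 12 7 13)(2 15 14 11 10)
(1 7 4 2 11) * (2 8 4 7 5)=(1 5 2 11)(4 8)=[0, 5, 11, 3, 8, 2, 6, 7, 4, 9, 10, 1]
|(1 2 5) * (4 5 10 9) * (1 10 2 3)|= |(1 3)(4 5 10 9)|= 4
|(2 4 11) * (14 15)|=6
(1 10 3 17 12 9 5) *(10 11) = (1 11 10 3 17 12 9 5) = [0, 11, 2, 17, 4, 1, 6, 7, 8, 5, 3, 10, 9, 13, 14, 15, 16, 12]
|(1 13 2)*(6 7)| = 6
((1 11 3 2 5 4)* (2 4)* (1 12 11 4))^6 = ((1 4 12 11 3)(2 5))^6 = (1 4 12 11 3)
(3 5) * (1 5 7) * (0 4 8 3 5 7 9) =(0 4 8 3 9)(1 7) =[4, 7, 2, 9, 8, 5, 6, 1, 3, 0]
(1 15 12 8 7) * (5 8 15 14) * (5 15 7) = (1 14 15 12 7)(5 8) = [0, 14, 2, 3, 4, 8, 6, 1, 5, 9, 10, 11, 7, 13, 15, 12]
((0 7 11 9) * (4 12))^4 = ((0 7 11 9)(4 12))^4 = (12)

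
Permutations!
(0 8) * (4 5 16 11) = [8, 1, 2, 3, 5, 16, 6, 7, 0, 9, 10, 4, 12, 13, 14, 15, 11] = (0 8)(4 5 16 11)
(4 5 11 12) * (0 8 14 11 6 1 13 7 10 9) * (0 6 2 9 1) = (0 8 14 11 12 4 5 2 9 6)(1 13 7 10) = [8, 13, 9, 3, 5, 2, 0, 10, 14, 6, 1, 12, 4, 7, 11]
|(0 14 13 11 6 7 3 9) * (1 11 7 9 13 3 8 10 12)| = 12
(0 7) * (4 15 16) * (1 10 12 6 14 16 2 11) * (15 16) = (0 7)(1 10 12 6 14 15 2 11)(4 16) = [7, 10, 11, 3, 16, 5, 14, 0, 8, 9, 12, 1, 6, 13, 15, 2, 4]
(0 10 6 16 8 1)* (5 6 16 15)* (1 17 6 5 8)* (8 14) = [10, 0, 2, 3, 4, 5, 15, 7, 17, 9, 16, 11, 12, 13, 8, 14, 1, 6] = (0 10 16 1)(6 15 14 8 17)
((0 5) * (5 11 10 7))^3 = ((0 11 10 7 5))^3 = (0 7 11 5 10)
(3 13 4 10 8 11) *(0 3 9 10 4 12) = (0 3 13 12)(8 11 9 10) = [3, 1, 2, 13, 4, 5, 6, 7, 11, 10, 8, 9, 0, 12]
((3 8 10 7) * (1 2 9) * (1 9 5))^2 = (1 5 2)(3 10)(7 8)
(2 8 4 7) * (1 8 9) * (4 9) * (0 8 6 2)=(0 8 9 1 6 2 4 7)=[8, 6, 4, 3, 7, 5, 2, 0, 9, 1]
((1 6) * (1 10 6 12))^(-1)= ((1 12)(6 10))^(-1)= (1 12)(6 10)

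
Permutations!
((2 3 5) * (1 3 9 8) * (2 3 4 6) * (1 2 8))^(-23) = (1 4 6 8 2 9)(3 5)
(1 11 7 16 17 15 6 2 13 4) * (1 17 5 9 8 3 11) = (2 13 4 17 15 6)(3 11 7 16 5 9 8) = [0, 1, 13, 11, 17, 9, 2, 16, 3, 8, 10, 7, 12, 4, 14, 6, 5, 15]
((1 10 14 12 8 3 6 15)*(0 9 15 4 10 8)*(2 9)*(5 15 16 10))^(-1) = ((0 2 9 16 10 14 12)(1 8 3 6 4 5 15))^(-1) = (0 12 14 10 16 9 2)(1 15 5 4 6 3 8)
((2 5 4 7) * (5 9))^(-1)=((2 9 5 4 7))^(-1)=(2 7 4 5 9)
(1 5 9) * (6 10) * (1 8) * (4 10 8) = [0, 5, 2, 3, 10, 9, 8, 7, 1, 4, 6] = (1 5 9 4 10 6 8)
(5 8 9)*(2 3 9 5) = [0, 1, 3, 9, 4, 8, 6, 7, 5, 2] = (2 3 9)(5 8)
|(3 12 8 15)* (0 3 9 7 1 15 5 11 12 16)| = 12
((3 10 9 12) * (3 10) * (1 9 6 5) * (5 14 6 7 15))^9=((1 9 12 10 7 15 5)(6 14))^9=(1 12 7 5 9 10 15)(6 14)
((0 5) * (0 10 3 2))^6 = (0 5 10 3 2)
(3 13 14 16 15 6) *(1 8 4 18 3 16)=(1 8 4 18 3 13 14)(6 16 15)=[0, 8, 2, 13, 18, 5, 16, 7, 4, 9, 10, 11, 12, 14, 1, 6, 15, 17, 3]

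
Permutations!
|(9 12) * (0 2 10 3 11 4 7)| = |(0 2 10 3 11 4 7)(9 12)| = 14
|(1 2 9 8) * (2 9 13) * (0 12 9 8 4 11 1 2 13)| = 8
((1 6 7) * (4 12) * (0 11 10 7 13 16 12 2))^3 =((0 11 10 7 1 6 13 16 12 4 2))^3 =(0 7 13 4 11 1 16 2 10 6 12)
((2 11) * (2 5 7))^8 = (11)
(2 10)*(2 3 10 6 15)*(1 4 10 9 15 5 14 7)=[0, 4, 6, 9, 10, 14, 5, 1, 8, 15, 3, 11, 12, 13, 7, 2]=(1 4 10 3 9 15 2 6 5 14 7)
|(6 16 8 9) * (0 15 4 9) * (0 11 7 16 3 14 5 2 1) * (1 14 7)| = |(0 15 4 9 6 3 7 16 8 11 1)(2 14 5)| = 33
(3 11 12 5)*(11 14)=(3 14 11 12 5)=[0, 1, 2, 14, 4, 3, 6, 7, 8, 9, 10, 12, 5, 13, 11]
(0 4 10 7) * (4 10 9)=[10, 1, 2, 3, 9, 5, 6, 0, 8, 4, 7]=(0 10 7)(4 9)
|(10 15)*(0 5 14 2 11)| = 10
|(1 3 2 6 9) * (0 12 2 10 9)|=|(0 12 2 6)(1 3 10 9)|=4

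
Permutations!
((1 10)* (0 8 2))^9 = ((0 8 2)(1 10))^9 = (1 10)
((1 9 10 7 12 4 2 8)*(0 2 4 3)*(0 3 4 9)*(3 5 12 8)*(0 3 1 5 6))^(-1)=((0 2 1 3 6)(4 9 10 7 8 5 12))^(-1)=(0 6 3 1 2)(4 12 5 8 7 10 9)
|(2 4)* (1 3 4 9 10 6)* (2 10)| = |(1 3 4 10 6)(2 9)| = 10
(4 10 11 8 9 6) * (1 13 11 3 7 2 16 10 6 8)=(1 13 11)(2 16 10 3 7)(4 6)(8 9)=[0, 13, 16, 7, 6, 5, 4, 2, 9, 8, 3, 1, 12, 11, 14, 15, 10]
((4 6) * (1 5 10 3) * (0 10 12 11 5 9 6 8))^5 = (0 6 3 8 9 10 4 1)(5 11 12)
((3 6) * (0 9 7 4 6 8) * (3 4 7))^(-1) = ((0 9 3 8)(4 6))^(-1) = (0 8 3 9)(4 6)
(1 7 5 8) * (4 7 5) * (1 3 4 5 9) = (1 9)(3 4 7 5 8) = [0, 9, 2, 4, 7, 8, 6, 5, 3, 1]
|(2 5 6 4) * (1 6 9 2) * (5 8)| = |(1 6 4)(2 8 5 9)| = 12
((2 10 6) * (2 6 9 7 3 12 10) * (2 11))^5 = ((2 11)(3 12 10 9 7))^5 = (12)(2 11)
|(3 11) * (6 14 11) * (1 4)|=4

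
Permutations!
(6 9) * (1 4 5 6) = [0, 4, 2, 3, 5, 6, 9, 7, 8, 1] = (1 4 5 6 9)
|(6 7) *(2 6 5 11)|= 5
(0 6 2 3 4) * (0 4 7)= (0 6 2 3 7)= [6, 1, 3, 7, 4, 5, 2, 0]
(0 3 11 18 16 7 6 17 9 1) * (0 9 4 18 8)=(0 3 11 8)(1 9)(4 18 16 7 6 17)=[3, 9, 2, 11, 18, 5, 17, 6, 0, 1, 10, 8, 12, 13, 14, 15, 7, 4, 16]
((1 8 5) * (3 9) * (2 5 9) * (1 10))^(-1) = (1 10 5 2 3 9 8)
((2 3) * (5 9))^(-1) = ((2 3)(5 9))^(-1) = (2 3)(5 9)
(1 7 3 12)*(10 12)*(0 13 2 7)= (0 13 2 7 3 10 12 1)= [13, 0, 7, 10, 4, 5, 6, 3, 8, 9, 12, 11, 1, 2]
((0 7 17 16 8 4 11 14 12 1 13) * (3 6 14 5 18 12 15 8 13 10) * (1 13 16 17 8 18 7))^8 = ((0 1 10 3 6 14 15 18 12 13)(4 11 5 7 8))^8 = (0 12 15 6 10)(1 13 18 14 3)(4 7 11 8 5)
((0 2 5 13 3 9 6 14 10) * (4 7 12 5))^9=(0 6 13 7)(2 14 3 12)(4 10 9 5)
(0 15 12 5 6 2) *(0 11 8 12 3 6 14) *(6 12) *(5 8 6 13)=(0 15 3 12 8 13 5 14)(2 11 6)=[15, 1, 11, 12, 4, 14, 2, 7, 13, 9, 10, 6, 8, 5, 0, 3]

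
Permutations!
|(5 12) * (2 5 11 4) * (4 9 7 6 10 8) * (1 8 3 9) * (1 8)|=|(2 5 12 11 8 4)(3 9 7 6 10)|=30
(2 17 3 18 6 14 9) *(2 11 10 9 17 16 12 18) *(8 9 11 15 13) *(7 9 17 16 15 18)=(2 15 13 8 17 3)(6 14 16 12 7 9 18)(10 11)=[0, 1, 15, 2, 4, 5, 14, 9, 17, 18, 11, 10, 7, 8, 16, 13, 12, 3, 6]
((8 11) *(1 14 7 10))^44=((1 14 7 10)(8 11))^44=(14)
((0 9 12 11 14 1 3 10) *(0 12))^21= (0 9)(1 12)(3 11)(10 14)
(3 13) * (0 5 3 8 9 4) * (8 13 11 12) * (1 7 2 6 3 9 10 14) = (0 5 9 4)(1 7 2 6 3 11 12 8 10 14) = [5, 7, 6, 11, 0, 9, 3, 2, 10, 4, 14, 12, 8, 13, 1]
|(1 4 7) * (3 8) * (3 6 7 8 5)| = |(1 4 8 6 7)(3 5)| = 10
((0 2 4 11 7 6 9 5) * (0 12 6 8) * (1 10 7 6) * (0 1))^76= ((0 2 4 11 6 9 5 12)(1 10 7 8))^76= (0 6)(2 9)(4 5)(11 12)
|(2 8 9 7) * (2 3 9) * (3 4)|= 4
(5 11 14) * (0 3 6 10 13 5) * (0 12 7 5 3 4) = (0 4)(3 6 10 13)(5 11 14 12 7) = [4, 1, 2, 6, 0, 11, 10, 5, 8, 9, 13, 14, 7, 3, 12]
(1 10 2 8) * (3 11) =(1 10 2 8)(3 11) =[0, 10, 8, 11, 4, 5, 6, 7, 1, 9, 2, 3]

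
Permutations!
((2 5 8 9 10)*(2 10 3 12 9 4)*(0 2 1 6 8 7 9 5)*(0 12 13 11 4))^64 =((0 2 12 5 7 9 3 13 11 4 1 6 8))^64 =(0 8 6 1 4 11 13 3 9 7 5 12 2)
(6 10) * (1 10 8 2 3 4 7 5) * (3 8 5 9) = (1 10 6 5)(2 8)(3 4 7 9) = [0, 10, 8, 4, 7, 1, 5, 9, 2, 3, 6]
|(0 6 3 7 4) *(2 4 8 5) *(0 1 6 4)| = 9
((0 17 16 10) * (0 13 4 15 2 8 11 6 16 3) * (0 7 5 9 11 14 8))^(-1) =(0 2 15 4 13 10 16 6 11 9 5 7 3 17)(8 14)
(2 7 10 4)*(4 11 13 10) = (2 7 4)(10 11 13) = [0, 1, 7, 3, 2, 5, 6, 4, 8, 9, 11, 13, 12, 10]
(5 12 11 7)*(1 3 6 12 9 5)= [0, 3, 2, 6, 4, 9, 12, 1, 8, 5, 10, 7, 11]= (1 3 6 12 11 7)(5 9)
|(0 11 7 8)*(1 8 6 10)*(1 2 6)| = 15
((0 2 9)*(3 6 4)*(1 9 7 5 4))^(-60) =(0 5 6)(1 2 4)(3 9 7)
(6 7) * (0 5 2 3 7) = (0 5 2 3 7 6) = [5, 1, 3, 7, 4, 2, 0, 6]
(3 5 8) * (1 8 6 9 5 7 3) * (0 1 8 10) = (0 1 10)(3 7)(5 6 9) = [1, 10, 2, 7, 4, 6, 9, 3, 8, 5, 0]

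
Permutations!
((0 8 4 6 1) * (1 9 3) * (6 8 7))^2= (0 6 3)(1 7 9)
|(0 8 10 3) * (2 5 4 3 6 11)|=|(0 8 10 6 11 2 5 4 3)|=9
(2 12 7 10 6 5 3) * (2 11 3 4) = (2 12 7 10 6 5 4)(3 11) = [0, 1, 12, 11, 2, 4, 5, 10, 8, 9, 6, 3, 7]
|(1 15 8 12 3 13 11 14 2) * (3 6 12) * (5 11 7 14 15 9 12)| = |(1 9 12 6 5 11 15 8 3 13 7 14 2)| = 13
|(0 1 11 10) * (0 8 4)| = 6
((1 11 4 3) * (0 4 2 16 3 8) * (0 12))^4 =((0 4 8 12)(1 11 2 16 3))^4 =(1 3 16 2 11)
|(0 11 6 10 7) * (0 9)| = |(0 11 6 10 7 9)| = 6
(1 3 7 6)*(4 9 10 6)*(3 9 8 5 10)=(1 9 3 7 4 8 5 10 6)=[0, 9, 2, 7, 8, 10, 1, 4, 5, 3, 6]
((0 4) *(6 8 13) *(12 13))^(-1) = ((0 4)(6 8 12 13))^(-1) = (0 4)(6 13 12 8)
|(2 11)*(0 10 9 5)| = |(0 10 9 5)(2 11)| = 4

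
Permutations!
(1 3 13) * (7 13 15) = (1 3 15 7 13) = [0, 3, 2, 15, 4, 5, 6, 13, 8, 9, 10, 11, 12, 1, 14, 7]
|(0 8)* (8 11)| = 3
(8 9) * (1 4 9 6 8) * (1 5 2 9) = (1 4)(2 9 5)(6 8) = [0, 4, 9, 3, 1, 2, 8, 7, 6, 5]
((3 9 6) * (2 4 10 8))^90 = (2 10)(4 8)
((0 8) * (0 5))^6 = ((0 8 5))^6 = (8)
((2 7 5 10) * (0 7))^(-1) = ((0 7 5 10 2))^(-1) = (0 2 10 5 7)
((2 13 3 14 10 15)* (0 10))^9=((0 10 15 2 13 3 14))^9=(0 15 13 14 10 2 3)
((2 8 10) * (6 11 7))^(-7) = (2 10 8)(6 7 11)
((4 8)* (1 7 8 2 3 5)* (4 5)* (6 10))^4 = (10)(2 3 4)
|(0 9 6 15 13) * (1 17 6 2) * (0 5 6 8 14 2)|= 20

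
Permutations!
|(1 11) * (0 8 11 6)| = 5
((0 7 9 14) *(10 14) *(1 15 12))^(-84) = (15)(0 7 9 10 14)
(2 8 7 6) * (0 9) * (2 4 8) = [9, 1, 2, 3, 8, 5, 4, 6, 7, 0] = (0 9)(4 8 7 6)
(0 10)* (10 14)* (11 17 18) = (0 14 10)(11 17 18) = [14, 1, 2, 3, 4, 5, 6, 7, 8, 9, 0, 17, 12, 13, 10, 15, 16, 18, 11]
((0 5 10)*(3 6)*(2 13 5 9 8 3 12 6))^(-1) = ((0 9 8 3 2 13 5 10)(6 12))^(-1) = (0 10 5 13 2 3 8 9)(6 12)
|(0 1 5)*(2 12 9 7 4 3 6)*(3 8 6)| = 21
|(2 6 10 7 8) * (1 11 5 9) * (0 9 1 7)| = 21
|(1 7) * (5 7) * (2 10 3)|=3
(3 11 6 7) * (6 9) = (3 11 9 6 7) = [0, 1, 2, 11, 4, 5, 7, 3, 8, 6, 10, 9]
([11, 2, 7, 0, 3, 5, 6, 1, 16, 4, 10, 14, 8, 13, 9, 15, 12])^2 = [14, 7, 1, 11, 0, 5, 6, 2, 12, 3, 10, 9, 16, 13, 4, 15, 8]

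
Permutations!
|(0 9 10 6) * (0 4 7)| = |(0 9 10 6 4 7)| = 6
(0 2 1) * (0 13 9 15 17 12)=(0 2 1 13 9 15 17 12)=[2, 13, 1, 3, 4, 5, 6, 7, 8, 15, 10, 11, 0, 9, 14, 17, 16, 12]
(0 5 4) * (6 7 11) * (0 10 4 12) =(0 5 12)(4 10)(6 7 11) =[5, 1, 2, 3, 10, 12, 7, 11, 8, 9, 4, 6, 0]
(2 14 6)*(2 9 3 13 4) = [0, 1, 14, 13, 2, 5, 9, 7, 8, 3, 10, 11, 12, 4, 6] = (2 14 6 9 3 13 4)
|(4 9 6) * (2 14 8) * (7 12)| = 6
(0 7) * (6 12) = (0 7)(6 12) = [7, 1, 2, 3, 4, 5, 12, 0, 8, 9, 10, 11, 6]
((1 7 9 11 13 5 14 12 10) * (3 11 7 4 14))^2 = (1 14 10 4 12)(3 13)(5 11)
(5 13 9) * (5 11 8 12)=(5 13 9 11 8 12)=[0, 1, 2, 3, 4, 13, 6, 7, 12, 11, 10, 8, 5, 9]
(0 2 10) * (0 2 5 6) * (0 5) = (2 10)(5 6) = [0, 1, 10, 3, 4, 6, 5, 7, 8, 9, 2]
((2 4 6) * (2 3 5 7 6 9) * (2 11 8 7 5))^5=(2 7 9 3 8 4 6 11)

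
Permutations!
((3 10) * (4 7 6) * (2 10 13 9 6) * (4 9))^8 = (2 3 4)(7 10 13)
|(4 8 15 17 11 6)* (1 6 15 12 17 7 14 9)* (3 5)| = 22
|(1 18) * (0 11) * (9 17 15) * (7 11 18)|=|(0 18 1 7 11)(9 17 15)|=15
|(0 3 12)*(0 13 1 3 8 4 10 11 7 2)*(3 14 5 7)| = 13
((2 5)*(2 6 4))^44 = ((2 5 6 4))^44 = (6)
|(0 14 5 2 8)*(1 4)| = 10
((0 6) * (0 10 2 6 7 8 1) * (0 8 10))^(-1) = ((0 7 10 2 6)(1 8))^(-1) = (0 6 2 10 7)(1 8)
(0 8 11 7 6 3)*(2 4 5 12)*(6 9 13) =(0 8 11 7 9 13 6 3)(2 4 5 12) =[8, 1, 4, 0, 5, 12, 3, 9, 11, 13, 10, 7, 2, 6]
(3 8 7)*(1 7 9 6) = (1 7 3 8 9 6) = [0, 7, 2, 8, 4, 5, 1, 3, 9, 6]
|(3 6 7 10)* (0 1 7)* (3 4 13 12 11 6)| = 9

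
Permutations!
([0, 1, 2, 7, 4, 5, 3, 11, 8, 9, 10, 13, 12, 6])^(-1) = [0, 1, 2, 6, 4, 5, 13, 3, 8, 9, 10, 7, 12, 11]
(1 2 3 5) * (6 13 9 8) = (1 2 3 5)(6 13 9 8) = [0, 2, 3, 5, 4, 1, 13, 7, 6, 8, 10, 11, 12, 9]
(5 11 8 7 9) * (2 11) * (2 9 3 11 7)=(2 7 3 11 8)(5 9)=[0, 1, 7, 11, 4, 9, 6, 3, 2, 5, 10, 8]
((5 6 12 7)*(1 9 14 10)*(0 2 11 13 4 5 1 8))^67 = (0 14 7 5 11 8 9 12 4 2 10 1 6 13)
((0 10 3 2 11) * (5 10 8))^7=(11)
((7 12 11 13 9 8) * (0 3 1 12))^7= (0 8 13 12 3 7 9 11 1)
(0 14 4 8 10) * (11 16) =[14, 1, 2, 3, 8, 5, 6, 7, 10, 9, 0, 16, 12, 13, 4, 15, 11] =(0 14 4 8 10)(11 16)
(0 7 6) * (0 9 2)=(0 7 6 9 2)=[7, 1, 0, 3, 4, 5, 9, 6, 8, 2]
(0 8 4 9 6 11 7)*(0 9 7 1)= (0 8 4 7 9 6 11 1)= [8, 0, 2, 3, 7, 5, 11, 9, 4, 6, 10, 1]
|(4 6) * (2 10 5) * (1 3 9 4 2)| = |(1 3 9 4 6 2 10 5)| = 8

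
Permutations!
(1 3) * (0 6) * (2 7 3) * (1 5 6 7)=(0 7 3 5 6)(1 2)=[7, 2, 1, 5, 4, 6, 0, 3]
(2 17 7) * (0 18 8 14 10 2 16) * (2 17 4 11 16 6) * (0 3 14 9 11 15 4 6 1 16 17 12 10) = [18, 16, 6, 14, 15, 5, 2, 1, 9, 11, 12, 17, 10, 13, 0, 4, 3, 7, 8] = (0 18 8 9 11 17 7 1 16 3 14)(2 6)(4 15)(10 12)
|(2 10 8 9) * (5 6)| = |(2 10 8 9)(5 6)| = 4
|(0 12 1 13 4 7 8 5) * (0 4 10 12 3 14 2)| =|(0 3 14 2)(1 13 10 12)(4 7 8 5)| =4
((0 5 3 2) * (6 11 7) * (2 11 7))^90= ((0 5 3 11 2)(6 7))^90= (11)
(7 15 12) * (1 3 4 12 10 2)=[0, 3, 1, 4, 12, 5, 6, 15, 8, 9, 2, 11, 7, 13, 14, 10]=(1 3 4 12 7 15 10 2)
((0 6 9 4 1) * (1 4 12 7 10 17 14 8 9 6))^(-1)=((0 1)(7 10 17 14 8 9 12))^(-1)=(0 1)(7 12 9 8 14 17 10)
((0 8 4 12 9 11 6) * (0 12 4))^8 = (12)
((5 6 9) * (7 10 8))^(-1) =((5 6 9)(7 10 8))^(-1) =(5 9 6)(7 8 10)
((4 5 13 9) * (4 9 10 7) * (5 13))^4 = (13)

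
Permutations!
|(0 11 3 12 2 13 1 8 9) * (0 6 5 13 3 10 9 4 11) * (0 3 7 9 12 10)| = |(0 3 10 12 2 7 9 6 5 13 1 8 4 11)| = 14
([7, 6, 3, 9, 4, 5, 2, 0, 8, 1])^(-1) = [7, 9, 6, 2, 4, 5, 1, 0, 8, 3]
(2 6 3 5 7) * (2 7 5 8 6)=[0, 1, 2, 8, 4, 5, 3, 7, 6]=(3 8 6)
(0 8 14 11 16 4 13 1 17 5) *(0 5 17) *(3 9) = [8, 0, 2, 9, 13, 5, 6, 7, 14, 3, 10, 16, 12, 1, 11, 15, 4, 17] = (17)(0 8 14 11 16 4 13 1)(3 9)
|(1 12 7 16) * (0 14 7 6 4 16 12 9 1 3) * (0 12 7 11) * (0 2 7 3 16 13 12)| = |(16)(0 14 11 2 7 3)(1 9)(4 13 12 6)| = 12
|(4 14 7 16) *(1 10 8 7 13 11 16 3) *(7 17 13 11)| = 28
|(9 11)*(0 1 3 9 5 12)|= 7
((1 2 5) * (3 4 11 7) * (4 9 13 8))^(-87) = ((1 2 5)(3 9 13 8 4 11 7))^(-87) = (3 4 9 11 13 7 8)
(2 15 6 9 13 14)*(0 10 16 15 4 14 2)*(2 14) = [10, 1, 4, 3, 2, 5, 9, 7, 8, 13, 16, 11, 12, 14, 0, 6, 15] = (0 10 16 15 6 9 13 14)(2 4)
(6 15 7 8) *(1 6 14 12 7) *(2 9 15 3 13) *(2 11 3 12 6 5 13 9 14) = (1 5 13 11 3 9 15)(2 14 6 12 7 8) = [0, 5, 14, 9, 4, 13, 12, 8, 2, 15, 10, 3, 7, 11, 6, 1]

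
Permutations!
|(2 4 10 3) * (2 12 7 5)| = 7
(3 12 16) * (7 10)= [0, 1, 2, 12, 4, 5, 6, 10, 8, 9, 7, 11, 16, 13, 14, 15, 3]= (3 12 16)(7 10)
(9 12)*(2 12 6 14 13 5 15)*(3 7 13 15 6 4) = [0, 1, 12, 7, 3, 6, 14, 13, 8, 4, 10, 11, 9, 5, 15, 2] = (2 12 9 4 3 7 13 5 6 14 15)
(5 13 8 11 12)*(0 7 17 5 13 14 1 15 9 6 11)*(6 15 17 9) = (0 7 9 15 6 11 12 13 8)(1 17 5 14) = [7, 17, 2, 3, 4, 14, 11, 9, 0, 15, 10, 12, 13, 8, 1, 6, 16, 5]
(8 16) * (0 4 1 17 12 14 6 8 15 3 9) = [4, 17, 2, 9, 1, 5, 8, 7, 16, 0, 10, 11, 14, 13, 6, 3, 15, 12] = (0 4 1 17 12 14 6 8 16 15 3 9)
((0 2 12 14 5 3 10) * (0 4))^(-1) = (0 4 10 3 5 14 12 2)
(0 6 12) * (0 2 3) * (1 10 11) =(0 6 12 2 3)(1 10 11) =[6, 10, 3, 0, 4, 5, 12, 7, 8, 9, 11, 1, 2]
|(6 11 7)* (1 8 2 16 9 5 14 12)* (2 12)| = |(1 8 12)(2 16 9 5 14)(6 11 7)| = 15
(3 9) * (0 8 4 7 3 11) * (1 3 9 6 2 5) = (0 8 4 7 9 11)(1 3 6 2 5) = [8, 3, 5, 6, 7, 1, 2, 9, 4, 11, 10, 0]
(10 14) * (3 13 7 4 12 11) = (3 13 7 4 12 11)(10 14) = [0, 1, 2, 13, 12, 5, 6, 4, 8, 9, 14, 3, 11, 7, 10]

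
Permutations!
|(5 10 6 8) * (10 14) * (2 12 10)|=|(2 12 10 6 8 5 14)|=7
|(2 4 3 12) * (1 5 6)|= |(1 5 6)(2 4 3 12)|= 12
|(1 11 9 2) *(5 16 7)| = 12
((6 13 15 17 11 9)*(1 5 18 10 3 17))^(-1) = (1 15 13 6 9 11 17 3 10 18 5)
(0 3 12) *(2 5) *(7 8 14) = (0 3 12)(2 5)(7 8 14) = [3, 1, 5, 12, 4, 2, 6, 8, 14, 9, 10, 11, 0, 13, 7]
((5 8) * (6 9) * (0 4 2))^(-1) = ((0 4 2)(5 8)(6 9))^(-1) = (0 2 4)(5 8)(6 9)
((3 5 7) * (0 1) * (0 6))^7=((0 1 6)(3 5 7))^7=(0 1 6)(3 5 7)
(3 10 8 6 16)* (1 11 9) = [0, 11, 2, 10, 4, 5, 16, 7, 6, 1, 8, 9, 12, 13, 14, 15, 3] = (1 11 9)(3 10 8 6 16)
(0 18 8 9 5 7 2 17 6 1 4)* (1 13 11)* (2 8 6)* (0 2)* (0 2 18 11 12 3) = (0 11 1 4 18 6 13 12 3)(2 17)(5 7 8 9) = [11, 4, 17, 0, 18, 7, 13, 8, 9, 5, 10, 1, 3, 12, 14, 15, 16, 2, 6]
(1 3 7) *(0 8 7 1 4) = (0 8 7 4)(1 3) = [8, 3, 2, 1, 0, 5, 6, 4, 7]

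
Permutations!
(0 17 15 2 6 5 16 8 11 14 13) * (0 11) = [17, 1, 6, 3, 4, 16, 5, 7, 0, 9, 10, 14, 12, 11, 13, 2, 8, 15] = (0 17 15 2 6 5 16 8)(11 14 13)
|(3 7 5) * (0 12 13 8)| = 12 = |(0 12 13 8)(3 7 5)|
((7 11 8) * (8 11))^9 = (11)(7 8)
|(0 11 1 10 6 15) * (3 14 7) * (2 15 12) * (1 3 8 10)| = 11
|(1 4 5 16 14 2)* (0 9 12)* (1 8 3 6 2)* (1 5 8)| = 6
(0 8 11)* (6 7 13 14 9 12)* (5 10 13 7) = (0 8 11)(5 10 13 14 9 12 6) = [8, 1, 2, 3, 4, 10, 5, 7, 11, 12, 13, 0, 6, 14, 9]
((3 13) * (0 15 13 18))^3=((0 15 13 3 18))^3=(0 3 15 18 13)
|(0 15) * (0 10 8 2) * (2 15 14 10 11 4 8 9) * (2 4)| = 9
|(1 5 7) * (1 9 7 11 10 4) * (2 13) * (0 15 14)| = 30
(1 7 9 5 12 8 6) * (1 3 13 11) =[0, 7, 2, 13, 4, 12, 3, 9, 6, 5, 10, 1, 8, 11] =(1 7 9 5 12 8 6 3 13 11)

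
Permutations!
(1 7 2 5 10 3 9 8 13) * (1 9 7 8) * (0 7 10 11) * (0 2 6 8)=(0 7 6 8 13 9 1)(2 5 11)(3 10)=[7, 0, 5, 10, 4, 11, 8, 6, 13, 1, 3, 2, 12, 9]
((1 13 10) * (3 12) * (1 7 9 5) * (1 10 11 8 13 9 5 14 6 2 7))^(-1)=(1 10 5 7 2 6 14 9)(3 12)(8 11 13)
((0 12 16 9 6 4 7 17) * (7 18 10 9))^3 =(0 7 12 17 16)(4 9 18 6 10)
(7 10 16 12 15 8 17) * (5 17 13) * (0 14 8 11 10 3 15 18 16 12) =(0 14 8 13 5 17 7 3 15 11 10 12 18 16) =[14, 1, 2, 15, 4, 17, 6, 3, 13, 9, 12, 10, 18, 5, 8, 11, 0, 7, 16]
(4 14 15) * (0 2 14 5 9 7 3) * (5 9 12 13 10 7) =[2, 1, 14, 0, 9, 12, 6, 3, 8, 5, 7, 11, 13, 10, 15, 4] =(0 2 14 15 4 9 5 12 13 10 7 3)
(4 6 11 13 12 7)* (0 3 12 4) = (0 3 12 7)(4 6 11 13) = [3, 1, 2, 12, 6, 5, 11, 0, 8, 9, 10, 13, 7, 4]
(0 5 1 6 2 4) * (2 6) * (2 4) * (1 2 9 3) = [5, 4, 9, 1, 0, 2, 6, 7, 8, 3] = (0 5 2 9 3 1 4)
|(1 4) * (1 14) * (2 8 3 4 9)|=7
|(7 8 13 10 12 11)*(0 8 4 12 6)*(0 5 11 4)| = |(0 8 13 10 6 5 11 7)(4 12)| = 8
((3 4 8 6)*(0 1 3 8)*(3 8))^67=(0 1 8 6 3 4)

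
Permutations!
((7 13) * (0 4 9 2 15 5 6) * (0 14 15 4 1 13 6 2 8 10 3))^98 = ((0 1 13 7 6 14 15 5 2 4 9 8 10 3))^98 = (15)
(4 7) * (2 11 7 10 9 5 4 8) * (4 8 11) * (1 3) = (1 3)(2 4 10 9 5 8)(7 11) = [0, 3, 4, 1, 10, 8, 6, 11, 2, 5, 9, 7]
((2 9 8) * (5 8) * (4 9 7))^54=(9)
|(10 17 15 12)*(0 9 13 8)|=|(0 9 13 8)(10 17 15 12)|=4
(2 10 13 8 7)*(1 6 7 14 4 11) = (1 6 7 2 10 13 8 14 4 11) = [0, 6, 10, 3, 11, 5, 7, 2, 14, 9, 13, 1, 12, 8, 4]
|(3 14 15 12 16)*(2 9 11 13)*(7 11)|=5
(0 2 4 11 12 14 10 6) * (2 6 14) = (0 6)(2 4 11 12)(10 14) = [6, 1, 4, 3, 11, 5, 0, 7, 8, 9, 14, 12, 2, 13, 10]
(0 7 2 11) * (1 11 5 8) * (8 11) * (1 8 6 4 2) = [7, 6, 5, 3, 2, 11, 4, 1, 8, 9, 10, 0] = (0 7 1 6 4 2 5 11)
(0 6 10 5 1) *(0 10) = [6, 10, 2, 3, 4, 1, 0, 7, 8, 9, 5] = (0 6)(1 10 5)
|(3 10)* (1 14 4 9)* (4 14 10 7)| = 6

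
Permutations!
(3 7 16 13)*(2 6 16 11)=(2 6 16 13 3 7 11)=[0, 1, 6, 7, 4, 5, 16, 11, 8, 9, 10, 2, 12, 3, 14, 15, 13]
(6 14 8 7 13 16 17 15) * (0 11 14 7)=[11, 1, 2, 3, 4, 5, 7, 13, 0, 9, 10, 14, 12, 16, 8, 6, 17, 15]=(0 11 14 8)(6 7 13 16 17 15)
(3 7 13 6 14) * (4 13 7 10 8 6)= (3 10 8 6 14)(4 13)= [0, 1, 2, 10, 13, 5, 14, 7, 6, 9, 8, 11, 12, 4, 3]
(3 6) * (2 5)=(2 5)(3 6)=[0, 1, 5, 6, 4, 2, 3]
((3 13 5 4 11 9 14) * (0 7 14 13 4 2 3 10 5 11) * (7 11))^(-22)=(14)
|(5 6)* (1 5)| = |(1 5 6)| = 3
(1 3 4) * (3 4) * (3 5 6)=[0, 4, 2, 5, 1, 6, 3]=(1 4)(3 5 6)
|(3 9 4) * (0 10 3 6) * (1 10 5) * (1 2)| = |(0 5 2 1 10 3 9 4 6)| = 9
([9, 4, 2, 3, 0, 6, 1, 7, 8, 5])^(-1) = [4, 6, 2, 3, 1, 9, 5, 7, 8, 0]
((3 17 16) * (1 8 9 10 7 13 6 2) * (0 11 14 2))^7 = ((0 11 14 2 1 8 9 10 7 13 6)(3 17 16))^7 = (0 10 2 6 9 14 13 8 11 7 1)(3 17 16)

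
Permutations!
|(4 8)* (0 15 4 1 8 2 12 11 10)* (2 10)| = |(0 15 4 10)(1 8)(2 12 11)| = 12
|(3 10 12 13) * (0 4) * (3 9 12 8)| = 6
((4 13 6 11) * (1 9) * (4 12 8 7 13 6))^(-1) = (1 9)(4 13 7 8 12 11 6)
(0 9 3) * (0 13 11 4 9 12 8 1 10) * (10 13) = (0 12 8 1 13 11 4 9 3 10) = [12, 13, 2, 10, 9, 5, 6, 7, 1, 3, 0, 4, 8, 11]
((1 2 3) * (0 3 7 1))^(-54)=(7)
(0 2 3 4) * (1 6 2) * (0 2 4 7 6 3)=(0 1 3 7 6 4 2)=[1, 3, 0, 7, 2, 5, 4, 6]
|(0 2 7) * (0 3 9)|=5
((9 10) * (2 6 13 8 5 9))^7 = ((2 6 13 8 5 9 10))^7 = (13)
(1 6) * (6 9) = (1 9 6) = [0, 9, 2, 3, 4, 5, 1, 7, 8, 6]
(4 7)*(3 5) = (3 5)(4 7) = [0, 1, 2, 5, 7, 3, 6, 4]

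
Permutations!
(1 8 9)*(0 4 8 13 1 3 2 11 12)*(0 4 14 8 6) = [14, 13, 11, 2, 6, 5, 0, 7, 9, 3, 10, 12, 4, 1, 8] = (0 14 8 9 3 2 11 12 4 6)(1 13)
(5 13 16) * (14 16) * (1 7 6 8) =(1 7 6 8)(5 13 14 16) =[0, 7, 2, 3, 4, 13, 8, 6, 1, 9, 10, 11, 12, 14, 16, 15, 5]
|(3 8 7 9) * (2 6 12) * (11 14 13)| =|(2 6 12)(3 8 7 9)(11 14 13)| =12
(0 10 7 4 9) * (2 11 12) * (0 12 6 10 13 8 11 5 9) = (0 13 8 11 6 10 7 4)(2 5 9 12) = [13, 1, 5, 3, 0, 9, 10, 4, 11, 12, 7, 6, 2, 8]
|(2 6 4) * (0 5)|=6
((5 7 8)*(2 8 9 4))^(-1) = (2 4 9 7 5 8)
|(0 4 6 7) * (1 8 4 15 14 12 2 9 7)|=|(0 15 14 12 2 9 7)(1 8 4 6)|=28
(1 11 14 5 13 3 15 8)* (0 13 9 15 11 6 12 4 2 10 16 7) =[13, 6, 10, 11, 2, 9, 12, 0, 1, 15, 16, 14, 4, 3, 5, 8, 7] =(0 13 3 11 14 5 9 15 8 1 6 12 4 2 10 16 7)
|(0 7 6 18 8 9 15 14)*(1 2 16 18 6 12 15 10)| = 35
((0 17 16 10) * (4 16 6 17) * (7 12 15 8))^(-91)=((0 4 16 10)(6 17)(7 12 15 8))^(-91)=(0 4 16 10)(6 17)(7 12 15 8)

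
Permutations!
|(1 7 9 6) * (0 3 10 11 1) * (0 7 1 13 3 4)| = 12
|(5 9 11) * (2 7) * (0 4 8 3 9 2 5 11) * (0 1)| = 6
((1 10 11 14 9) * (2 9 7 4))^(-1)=(1 9 2 4 7 14 11 10)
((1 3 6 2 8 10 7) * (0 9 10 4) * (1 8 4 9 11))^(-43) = (0 4 2 6 3 1 11)(7 8 9 10)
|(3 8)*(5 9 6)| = |(3 8)(5 9 6)| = 6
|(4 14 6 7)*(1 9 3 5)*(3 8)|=|(1 9 8 3 5)(4 14 6 7)|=20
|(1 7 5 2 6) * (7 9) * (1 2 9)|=6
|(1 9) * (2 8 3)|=|(1 9)(2 8 3)|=6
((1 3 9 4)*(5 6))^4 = (9)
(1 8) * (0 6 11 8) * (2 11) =(0 6 2 11 8 1) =[6, 0, 11, 3, 4, 5, 2, 7, 1, 9, 10, 8]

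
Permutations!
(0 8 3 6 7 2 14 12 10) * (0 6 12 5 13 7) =(0 8 3 12 10 6)(2 14 5 13 7) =[8, 1, 14, 12, 4, 13, 0, 2, 3, 9, 6, 11, 10, 7, 5]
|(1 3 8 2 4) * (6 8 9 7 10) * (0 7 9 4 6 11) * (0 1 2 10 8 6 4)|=14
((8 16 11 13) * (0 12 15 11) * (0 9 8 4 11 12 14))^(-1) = ((0 14)(4 11 13)(8 16 9)(12 15))^(-1) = (0 14)(4 13 11)(8 9 16)(12 15)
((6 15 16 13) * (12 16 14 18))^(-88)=((6 15 14 18 12 16 13))^(-88)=(6 18 13 14 16 15 12)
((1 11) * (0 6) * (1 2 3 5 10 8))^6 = ((0 6)(1 11 2 3 5 10 8))^6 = (1 8 10 5 3 2 11)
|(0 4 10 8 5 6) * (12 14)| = |(0 4 10 8 5 6)(12 14)| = 6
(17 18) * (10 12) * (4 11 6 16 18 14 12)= (4 11 6 16 18 17 14 12 10)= [0, 1, 2, 3, 11, 5, 16, 7, 8, 9, 4, 6, 10, 13, 12, 15, 18, 14, 17]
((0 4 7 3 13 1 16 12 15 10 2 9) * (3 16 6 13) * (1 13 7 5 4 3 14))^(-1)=((0 3 14 1 6 7 16 12 15 10 2 9)(4 5))^(-1)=(0 9 2 10 15 12 16 7 6 1 14 3)(4 5)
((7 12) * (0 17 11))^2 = (0 11 17)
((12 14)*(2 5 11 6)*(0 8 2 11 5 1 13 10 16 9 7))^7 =(0 9 10 1 8 7 16 13 2)(6 11)(12 14)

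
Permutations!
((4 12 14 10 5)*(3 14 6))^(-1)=(3 6 12 4 5 10 14)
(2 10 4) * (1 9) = (1 9)(2 10 4) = [0, 9, 10, 3, 2, 5, 6, 7, 8, 1, 4]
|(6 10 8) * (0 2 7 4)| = 12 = |(0 2 7 4)(6 10 8)|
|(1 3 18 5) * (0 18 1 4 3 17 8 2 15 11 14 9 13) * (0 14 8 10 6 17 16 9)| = |(0 18 5 4 3 1 16 9 13 14)(2 15 11 8)(6 17 10)| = 60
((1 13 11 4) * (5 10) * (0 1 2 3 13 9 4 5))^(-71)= ((0 1 9 4 2 3 13 11 5 10))^(-71)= (0 10 5 11 13 3 2 4 9 1)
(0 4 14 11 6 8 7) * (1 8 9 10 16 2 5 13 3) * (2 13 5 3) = (0 4 14 11 6 9 10 16 13 2 3 1 8 7) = [4, 8, 3, 1, 14, 5, 9, 0, 7, 10, 16, 6, 12, 2, 11, 15, 13]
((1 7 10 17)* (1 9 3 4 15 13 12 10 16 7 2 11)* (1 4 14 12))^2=(1 11 15)(2 4 13)(3 12 17)(9 14 10)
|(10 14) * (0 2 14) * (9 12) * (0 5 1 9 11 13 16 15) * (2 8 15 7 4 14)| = |(0 8 15)(1 9 12 11 13 16 7 4 14 10 5)| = 33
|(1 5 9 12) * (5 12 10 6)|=4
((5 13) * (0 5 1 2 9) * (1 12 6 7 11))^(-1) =(0 9 2 1 11 7 6 12 13 5)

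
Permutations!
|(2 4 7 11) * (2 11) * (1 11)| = 6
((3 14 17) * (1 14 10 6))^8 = (1 17 10)(3 6 14)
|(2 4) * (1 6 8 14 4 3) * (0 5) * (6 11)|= 8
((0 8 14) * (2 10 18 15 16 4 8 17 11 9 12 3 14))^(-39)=((0 17 11 9 12 3 14)(2 10 18 15 16 4 8))^(-39)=(0 9 14 11 3 17 12)(2 15 8 18 4 10 16)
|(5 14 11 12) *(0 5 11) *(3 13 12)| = |(0 5 14)(3 13 12 11)| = 12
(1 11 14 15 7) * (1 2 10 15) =(1 11 14)(2 10 15 7) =[0, 11, 10, 3, 4, 5, 6, 2, 8, 9, 15, 14, 12, 13, 1, 7]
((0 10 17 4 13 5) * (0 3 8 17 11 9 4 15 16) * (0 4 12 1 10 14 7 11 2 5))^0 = (17)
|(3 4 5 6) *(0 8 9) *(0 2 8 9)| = 4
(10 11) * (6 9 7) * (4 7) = [0, 1, 2, 3, 7, 5, 9, 6, 8, 4, 11, 10] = (4 7 6 9)(10 11)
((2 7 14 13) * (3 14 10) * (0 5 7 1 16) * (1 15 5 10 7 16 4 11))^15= ((0 10 3 14 13 2 15 5 16)(1 4 11))^15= (0 15 14)(2 3 16)(5 13 10)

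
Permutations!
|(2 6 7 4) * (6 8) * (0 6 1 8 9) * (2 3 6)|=12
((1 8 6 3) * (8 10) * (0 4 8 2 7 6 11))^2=(0 8)(1 2 6)(3 10 7)(4 11)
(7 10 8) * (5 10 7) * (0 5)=(0 5 10 8)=[5, 1, 2, 3, 4, 10, 6, 7, 0, 9, 8]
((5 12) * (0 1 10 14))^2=(0 10)(1 14)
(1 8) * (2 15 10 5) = [0, 8, 15, 3, 4, 2, 6, 7, 1, 9, 5, 11, 12, 13, 14, 10] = (1 8)(2 15 10 5)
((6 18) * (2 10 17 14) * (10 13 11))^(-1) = ((2 13 11 10 17 14)(6 18))^(-1) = (2 14 17 10 11 13)(6 18)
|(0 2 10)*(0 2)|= 2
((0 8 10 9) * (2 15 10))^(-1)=((0 8 2 15 10 9))^(-1)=(0 9 10 15 2 8)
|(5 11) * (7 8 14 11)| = 5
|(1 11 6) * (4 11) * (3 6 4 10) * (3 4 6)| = |(1 10 4 11 6)| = 5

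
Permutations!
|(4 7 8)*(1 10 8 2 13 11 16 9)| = 10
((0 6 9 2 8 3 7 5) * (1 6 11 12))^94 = (0 2 11 8 12 3 1 7 6 5 9) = ((0 11 12 1 6 9 2 8 3 7 5))^94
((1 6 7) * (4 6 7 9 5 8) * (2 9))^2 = (2 5 4)(6 9 8)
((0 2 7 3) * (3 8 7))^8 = (8)(0 3 2)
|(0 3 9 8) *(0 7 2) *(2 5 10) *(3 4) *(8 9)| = 8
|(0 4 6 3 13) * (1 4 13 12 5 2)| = 14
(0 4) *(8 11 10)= (0 4)(8 11 10)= [4, 1, 2, 3, 0, 5, 6, 7, 11, 9, 8, 10]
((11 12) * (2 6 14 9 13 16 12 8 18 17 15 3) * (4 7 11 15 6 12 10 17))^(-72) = (4 8 7 18 11)(6 10 13 14 17 16 9)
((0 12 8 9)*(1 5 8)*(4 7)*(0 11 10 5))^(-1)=(0 1 12)(4 7)(5 10 11 9 8)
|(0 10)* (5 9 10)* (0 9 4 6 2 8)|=6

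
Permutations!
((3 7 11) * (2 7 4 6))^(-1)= (2 6 4 3 11 7)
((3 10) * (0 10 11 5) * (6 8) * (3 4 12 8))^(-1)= (0 5 11 3 6 8 12 4 10)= ((0 10 4 12 8 6 3 11 5))^(-1)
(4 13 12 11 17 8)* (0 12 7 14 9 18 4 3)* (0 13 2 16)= (0 12 11 17 8 3 13 7 14 9 18 4 2 16)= [12, 1, 16, 13, 2, 5, 6, 14, 3, 18, 10, 17, 11, 7, 9, 15, 0, 8, 4]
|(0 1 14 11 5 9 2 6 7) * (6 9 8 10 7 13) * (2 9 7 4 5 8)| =10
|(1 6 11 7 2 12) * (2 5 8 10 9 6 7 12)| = 9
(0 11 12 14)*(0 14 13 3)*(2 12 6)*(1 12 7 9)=(14)(0 11 6 2 7 9 1 12 13 3)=[11, 12, 7, 0, 4, 5, 2, 9, 8, 1, 10, 6, 13, 3, 14]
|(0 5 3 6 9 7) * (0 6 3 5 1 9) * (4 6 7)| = |(0 1 9 4 6)| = 5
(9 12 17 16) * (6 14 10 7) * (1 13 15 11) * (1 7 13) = (6 14 10 13 15 11 7)(9 12 17 16) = [0, 1, 2, 3, 4, 5, 14, 6, 8, 12, 13, 7, 17, 15, 10, 11, 9, 16]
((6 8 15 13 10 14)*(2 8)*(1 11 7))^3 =((1 11 7)(2 8 15 13 10 14 6))^3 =(2 13 6 15 14 8 10)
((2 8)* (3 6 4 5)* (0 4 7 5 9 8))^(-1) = (0 2 8 9 4)(3 5 7 6)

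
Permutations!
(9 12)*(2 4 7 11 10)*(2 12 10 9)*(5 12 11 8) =(2 4 7 8 5 12)(9 10 11) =[0, 1, 4, 3, 7, 12, 6, 8, 5, 10, 11, 9, 2]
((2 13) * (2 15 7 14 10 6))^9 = ((2 13 15 7 14 10 6))^9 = (2 15 14 6 13 7 10)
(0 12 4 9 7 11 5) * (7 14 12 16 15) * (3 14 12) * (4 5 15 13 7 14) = (0 16 13 7 11 15 14 3 4 9 12 5) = [16, 1, 2, 4, 9, 0, 6, 11, 8, 12, 10, 15, 5, 7, 3, 14, 13]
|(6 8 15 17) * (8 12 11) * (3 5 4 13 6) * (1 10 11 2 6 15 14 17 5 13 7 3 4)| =|(1 10 11 8 14 17 4 7 3 13 15 5)(2 6 12)| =12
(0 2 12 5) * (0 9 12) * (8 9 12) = (0 2)(5 12)(8 9) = [2, 1, 0, 3, 4, 12, 6, 7, 9, 8, 10, 11, 5]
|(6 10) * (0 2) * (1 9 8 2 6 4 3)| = 9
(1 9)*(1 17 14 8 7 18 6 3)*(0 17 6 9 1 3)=[17, 1, 2, 3, 4, 5, 0, 18, 7, 6, 10, 11, 12, 13, 8, 15, 16, 14, 9]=(0 17 14 8 7 18 9 6)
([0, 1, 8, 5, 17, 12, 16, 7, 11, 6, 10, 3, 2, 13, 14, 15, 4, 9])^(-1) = [0, 1, 12, 11, 16, 3, 9, 7, 2, 17, 10, 8, 5, 13, 14, 15, 6, 4]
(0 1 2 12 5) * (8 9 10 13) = (0 1 2 12 5)(8 9 10 13) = [1, 2, 12, 3, 4, 0, 6, 7, 9, 10, 13, 11, 5, 8]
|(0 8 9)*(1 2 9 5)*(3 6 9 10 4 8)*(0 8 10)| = |(0 3 6 9 8 5 1 2)(4 10)| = 8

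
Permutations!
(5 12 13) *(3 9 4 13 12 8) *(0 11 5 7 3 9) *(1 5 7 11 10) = (0 10 1 5 8 9 4 13 11 7 3) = [10, 5, 2, 0, 13, 8, 6, 3, 9, 4, 1, 7, 12, 11]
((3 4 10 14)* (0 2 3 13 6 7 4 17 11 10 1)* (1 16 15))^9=(0 7 11 1 6 17 15 13 3 16 14 2 4 10)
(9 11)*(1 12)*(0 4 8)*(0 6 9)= (0 4 8 6 9 11)(1 12)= [4, 12, 2, 3, 8, 5, 9, 7, 6, 11, 10, 0, 1]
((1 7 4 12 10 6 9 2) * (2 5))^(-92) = (1 5 6 12 7 2 9 10 4) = ((1 7 4 12 10 6 9 5 2))^(-92)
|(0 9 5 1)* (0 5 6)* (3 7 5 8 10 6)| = |(0 9 3 7 5 1 8 10 6)| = 9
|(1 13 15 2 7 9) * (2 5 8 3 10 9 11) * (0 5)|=9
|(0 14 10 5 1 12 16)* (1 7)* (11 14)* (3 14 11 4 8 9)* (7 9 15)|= 40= |(0 4 8 15 7 1 12 16)(3 14 10 5 9)|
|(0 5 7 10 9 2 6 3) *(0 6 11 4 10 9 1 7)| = 14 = |(0 5)(1 7 9 2 11 4 10)(3 6)|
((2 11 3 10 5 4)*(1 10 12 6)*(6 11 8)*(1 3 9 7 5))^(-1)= ((1 10)(2 8 6 3 12 11 9 7 5 4))^(-1)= (1 10)(2 4 5 7 9 11 12 3 6 8)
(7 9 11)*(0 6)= (0 6)(7 9 11)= [6, 1, 2, 3, 4, 5, 0, 9, 8, 11, 10, 7]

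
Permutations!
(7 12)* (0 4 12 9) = (0 4 12 7 9) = [4, 1, 2, 3, 12, 5, 6, 9, 8, 0, 10, 11, 7]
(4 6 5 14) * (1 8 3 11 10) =(1 8 3 11 10)(4 6 5 14) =[0, 8, 2, 11, 6, 14, 5, 7, 3, 9, 1, 10, 12, 13, 4]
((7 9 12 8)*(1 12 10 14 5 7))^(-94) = (1 8 12)(5 7 9 10 14)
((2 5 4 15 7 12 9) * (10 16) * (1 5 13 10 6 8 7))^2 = (1 4)(2 10 6 7 9 13 16 8 12)(5 15) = ((1 5 4 15)(2 13 10 16 6 8 7 12 9))^2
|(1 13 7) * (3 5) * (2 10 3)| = 12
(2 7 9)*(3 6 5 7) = (2 3 6 5 7 9) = [0, 1, 3, 6, 4, 7, 5, 9, 8, 2]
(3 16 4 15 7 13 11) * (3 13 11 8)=(3 16 4 15 7 11 13 8)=[0, 1, 2, 16, 15, 5, 6, 11, 3, 9, 10, 13, 12, 8, 14, 7, 4]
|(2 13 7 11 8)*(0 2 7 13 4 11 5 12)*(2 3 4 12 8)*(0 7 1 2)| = |(13)(0 3 4 11)(1 2 12 7 5 8)| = 12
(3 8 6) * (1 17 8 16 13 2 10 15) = (1 17 8 6 3 16 13 2 10 15) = [0, 17, 10, 16, 4, 5, 3, 7, 6, 9, 15, 11, 12, 2, 14, 1, 13, 8]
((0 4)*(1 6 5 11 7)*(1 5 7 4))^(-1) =(0 4 11 5 7 6 1)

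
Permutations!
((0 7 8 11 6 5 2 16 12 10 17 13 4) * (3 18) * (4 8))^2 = (18)(0 4 7)(2 12 17 8 6)(5 16 10 13 11)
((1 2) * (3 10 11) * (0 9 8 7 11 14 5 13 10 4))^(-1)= ((0 9 8 7 11 3 4)(1 2)(5 13 10 14))^(-1)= (0 4 3 11 7 8 9)(1 2)(5 14 10 13)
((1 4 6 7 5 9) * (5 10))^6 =((1 4 6 7 10 5 9))^6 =(1 9 5 10 7 6 4)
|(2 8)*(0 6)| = |(0 6)(2 8)| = 2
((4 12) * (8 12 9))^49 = ((4 9 8 12))^49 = (4 9 8 12)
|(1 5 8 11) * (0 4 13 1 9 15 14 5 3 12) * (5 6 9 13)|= |(0 4 5 8 11 13 1 3 12)(6 9 15 14)|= 36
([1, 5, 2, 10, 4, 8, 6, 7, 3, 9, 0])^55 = (0 1 5 8 3 10)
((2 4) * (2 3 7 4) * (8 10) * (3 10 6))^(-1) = ((3 7 4 10 8 6))^(-1) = (3 6 8 10 4 7)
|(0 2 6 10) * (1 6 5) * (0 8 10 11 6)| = |(0 2 5 1)(6 11)(8 10)| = 4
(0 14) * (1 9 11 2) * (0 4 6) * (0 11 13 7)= (0 14 4 6 11 2 1 9 13 7)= [14, 9, 1, 3, 6, 5, 11, 0, 8, 13, 10, 2, 12, 7, 4]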